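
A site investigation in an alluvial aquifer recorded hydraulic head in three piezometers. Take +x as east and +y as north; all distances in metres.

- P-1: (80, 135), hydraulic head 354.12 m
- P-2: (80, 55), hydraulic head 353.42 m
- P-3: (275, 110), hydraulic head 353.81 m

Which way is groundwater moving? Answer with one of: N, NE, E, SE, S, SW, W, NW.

S

With h = a·x + b·y + c and P-1 as origin, the differences give:
  0·a + (-80)·b = -0.70
  195·a + (-25)·b = -0.31
Eliminate b (×(-25) and ×(-80), subtract): 15600·a = -7.300 → a = ∂h/∂x = -0.0004679
Back-substitute: b = ∂h/∂y = +0.008750.
Flow = −∇h = (+0.0004679 east, -0.008750 north), which points south.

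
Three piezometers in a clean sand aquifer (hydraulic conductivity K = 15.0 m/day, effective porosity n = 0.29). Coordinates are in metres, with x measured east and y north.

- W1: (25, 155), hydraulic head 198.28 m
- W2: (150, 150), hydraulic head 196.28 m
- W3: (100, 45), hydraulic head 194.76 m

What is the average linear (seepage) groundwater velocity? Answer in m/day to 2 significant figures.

1.4 m/day

Three-point gradient (reference W1): Δ to W2 = (125, -5, -2.00), Δ to W3 = (75, -110, -3.52).
∂h/∂x = -0.01513, ∂h/∂y = +0.02168 (det = -13375).
|∇h| = √(-0.01513² + 0.02168²) = 0.02644
Seepage velocity v = K·i/n = 15.0 × 0.02644 / 0.29 = 1.368 m/day.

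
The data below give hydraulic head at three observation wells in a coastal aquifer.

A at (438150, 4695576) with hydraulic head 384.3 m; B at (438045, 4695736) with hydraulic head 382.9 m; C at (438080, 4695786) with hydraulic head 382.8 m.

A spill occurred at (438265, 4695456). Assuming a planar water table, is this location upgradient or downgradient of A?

upgradient

With h = a·x + b·y + c and A as origin, the differences give:
  (-105)·a + 160·b = -1.4
  (-70)·a + 210·b = -1.5
Eliminate b (×210 and ×160, subtract): -10850·a = -54.00 → a = ∂h/∂x = +0.004977
Back-substitute: b = ∂h/∂y = -0.005484.
Head at (438265, 4695456) = 384.3 + (+0.004977)·(115) + (-0.005484)·(-120) = 385.53 m.
That is higher than the 384.3 m at A, so the point is upgradient.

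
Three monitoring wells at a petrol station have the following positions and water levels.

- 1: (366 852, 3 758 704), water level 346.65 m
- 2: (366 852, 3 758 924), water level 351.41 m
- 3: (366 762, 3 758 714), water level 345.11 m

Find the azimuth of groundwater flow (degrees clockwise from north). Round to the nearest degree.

Taking 1 as reference: 2−1 = (0, 220, +4.76); 3−1 = (-90, 10, -1.54).
Determinant of the coordinate differences = 0·10 − (-90)·220 = 19800.
∂h/∂x = [(+4.76)·10 − (-1.54)·220] / 19800 = +0.01952
∂h/∂y = [0·(-1.54) − (-90)·(+4.76)] / 19800 = +0.02164
Flow direction (−∇h) has components (-0.01952 E, -0.02164 N).
Azimuth = atan2(E, N) = atan2(-0.01952, -0.02164) = 222.0° ≈ 222°.

222°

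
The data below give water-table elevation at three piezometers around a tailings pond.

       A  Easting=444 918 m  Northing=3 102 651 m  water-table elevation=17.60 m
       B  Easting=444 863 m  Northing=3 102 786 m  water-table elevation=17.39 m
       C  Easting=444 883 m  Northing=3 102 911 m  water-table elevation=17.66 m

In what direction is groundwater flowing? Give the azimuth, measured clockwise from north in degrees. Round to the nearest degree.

With h = a·x + b·y + c and A as origin, the differences give:
  (-55)·a + 135·b = -0.21
  (-35)·a + 260·b = +0.06
Eliminate b (×260 and ×135, subtract): -9575·a = -62.700 → a = ∂h/∂x = +0.006548
Back-substitute: b = ∂h/∂y = +0.001112.
Flow direction (−∇h) has components (-0.006548 E, -0.001112 N).
Azimuth = atan2(E, N) = atan2(-0.006548, -0.001112) = 260.4° ≈ 260°.

260°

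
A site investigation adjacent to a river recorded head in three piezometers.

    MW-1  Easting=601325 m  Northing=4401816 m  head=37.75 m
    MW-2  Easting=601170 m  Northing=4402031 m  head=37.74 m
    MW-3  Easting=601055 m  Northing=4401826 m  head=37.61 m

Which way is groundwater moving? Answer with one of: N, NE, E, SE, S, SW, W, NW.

SW

Differences from MW-1: to MW-2 (Δx, Δy, Δh) = (-155, 215, -0.01); to MW-3 = (-270, 10, -0.14).
Determinant of the coordinate differences = (-155)·10 − (-270)·215 = 56500.
∂h/∂x = [(-0.01)·10 − (-0.14)·215] / 56500 = +0.0005310
∂h/∂y = [(-155)·(-0.14) − (-270)·(-0.01)] / 56500 = +0.0003363
Flow = −∇h = (-0.0005310 east, -0.0003363 north), which points southwest.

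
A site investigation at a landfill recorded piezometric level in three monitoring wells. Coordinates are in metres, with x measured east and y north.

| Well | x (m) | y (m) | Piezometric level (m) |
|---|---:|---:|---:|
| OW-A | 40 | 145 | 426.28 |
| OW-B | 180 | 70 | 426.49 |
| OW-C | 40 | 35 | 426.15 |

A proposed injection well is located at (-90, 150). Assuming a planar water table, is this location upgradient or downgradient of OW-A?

Taking OW-A as reference: OW-B−OW-A = (140, -75, +0.21); OW-C−OW-A = (0, -110, -0.13).
Solve a·Δx + b·Δy = Δh: det = 140·(-110) − 0·(-75) = -15400.
∂h/∂x = [(+0.21)·(-110) − (-0.13)·(-75)] / -15400 = +0.002133
∂h/∂y = [140·(-0.13) − 0·(+0.21)] / -15400 = +0.001182
Head at (-90, 150) = 426.28 + (+0.002133)·(-130) + (+0.001182)·(5) = 426.01 m.
That is lower than the 426.28 m at OW-A, so the point is downgradient.

downgradient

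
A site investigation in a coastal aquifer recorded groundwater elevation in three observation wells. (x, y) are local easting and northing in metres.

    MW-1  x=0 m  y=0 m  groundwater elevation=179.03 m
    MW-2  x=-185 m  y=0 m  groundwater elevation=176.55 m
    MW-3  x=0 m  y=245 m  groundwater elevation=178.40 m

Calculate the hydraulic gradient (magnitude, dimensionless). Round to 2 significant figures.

∂h/∂x = (176.55 − 179.03) / (-185 − 0) = +0.01341
∂h/∂y = (178.40 − 179.03) / (245 − 0) = -0.002571
|∇h| = √(0.01341² + -0.002571²) = 0.01365

0.014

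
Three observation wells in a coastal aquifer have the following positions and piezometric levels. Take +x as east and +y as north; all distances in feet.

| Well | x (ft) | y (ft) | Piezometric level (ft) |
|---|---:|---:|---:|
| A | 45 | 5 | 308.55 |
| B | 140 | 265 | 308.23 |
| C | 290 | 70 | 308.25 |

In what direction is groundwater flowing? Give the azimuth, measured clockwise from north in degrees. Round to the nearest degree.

Three-point gradient (reference A): Δ to B = (95, 260, -0.32), Δ to C = (245, 65, -0.30).
∂h/∂x = -0.0009944, ∂h/∂y = -0.0008674 (det = -57525).
Flow direction (−∇h) has components (+0.0009944 E, +0.0008674 N).
Azimuth = atan2(E, N) = atan2(+0.0009944, +0.0008674) = 48.9° ≈ 049°.

049°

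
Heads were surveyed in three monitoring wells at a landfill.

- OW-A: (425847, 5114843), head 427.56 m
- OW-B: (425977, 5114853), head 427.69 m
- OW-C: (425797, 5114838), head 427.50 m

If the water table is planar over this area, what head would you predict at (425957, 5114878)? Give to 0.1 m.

427.9 m

Differences from OW-A: to OW-B (Δx, Δy, Δh) = (130, 10, +0.13); to OW-C = (-50, -5, -0.06).
Solve a·Δx + b·Δy = Δh: det = 130·(-5) − (-50)·10 = -150.
∂h/∂x = [(+0.13)·(-5) − (-0.06)·10] / -150 = +0.0003333
∂h/∂y = [130·(-0.06) − (-50)·(+0.13)] / -150 = +0.008667
h(425957, 5114878) = 427.56 + (+0.0003333)·(110) + (+0.008667)·(35) = 427.56 +0.037 +0.303 = 427.900 m.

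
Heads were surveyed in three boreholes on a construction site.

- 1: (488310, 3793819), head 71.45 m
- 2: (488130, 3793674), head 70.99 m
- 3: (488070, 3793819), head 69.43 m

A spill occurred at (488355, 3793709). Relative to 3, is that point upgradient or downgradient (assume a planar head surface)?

upgradient

With h = a·x + b·y + c and 1 as origin, the differences give:
  (-180)·a + (-145)·b = -0.46
  (-240)·a + 0·b = -2.02
Eliminate b (×0 and ×(-145), subtract): -34800·a = -292.900 → a = ∂h/∂x = +0.008417
Back-substitute: b = ∂h/∂y = -0.007276.
Head at (488355, 3793709) = 71.45 + (+0.008417)·(45) + (-0.007276)·(-110) = 72.63 m.
That is higher than the 69.43 m at 3, so the point is upgradient.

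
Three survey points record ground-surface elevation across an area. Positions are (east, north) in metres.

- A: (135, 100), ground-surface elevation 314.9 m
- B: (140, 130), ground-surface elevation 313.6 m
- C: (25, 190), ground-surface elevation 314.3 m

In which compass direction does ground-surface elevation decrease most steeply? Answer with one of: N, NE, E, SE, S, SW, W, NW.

NE

With z = a·x + b·y + c and A as origin, the differences give:
  5·a + 30·b = -1.3
  (-110)·a + 90·b = -0.6
Eliminate b (×90 and ×30, subtract): 3750·a = -99.00 → a = ∂z/∂x = -0.02640
Back-substitute: b = ∂z/∂y = -0.03893.
Steepest decrease is along −∇f = (+0.02640 E, +0.03893 N) → northeast.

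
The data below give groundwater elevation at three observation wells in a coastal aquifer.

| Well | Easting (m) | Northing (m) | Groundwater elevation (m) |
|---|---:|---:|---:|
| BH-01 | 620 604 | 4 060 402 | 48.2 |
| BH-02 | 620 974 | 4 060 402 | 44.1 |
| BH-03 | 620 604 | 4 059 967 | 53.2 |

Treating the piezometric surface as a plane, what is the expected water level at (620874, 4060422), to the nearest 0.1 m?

45.0 m

∂h/∂x = (44.1 − 48.2) / (620974 − 620604) = -0.01108
∂h/∂y = (53.2 − 48.2) / (4059967 − 4060402) = -0.01149
h(620874, 4060422) = 48.2 + (-0.01108)·(270) + (-0.01149)·(20) = 48.2 -2.992 -0.230 = 44.978 m.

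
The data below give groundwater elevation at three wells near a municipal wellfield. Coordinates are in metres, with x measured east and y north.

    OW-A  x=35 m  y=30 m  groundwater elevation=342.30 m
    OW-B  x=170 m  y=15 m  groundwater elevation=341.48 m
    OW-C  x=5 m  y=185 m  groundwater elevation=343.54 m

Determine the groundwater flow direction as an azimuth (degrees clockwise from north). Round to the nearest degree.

Taking OW-A as reference: OW-B−OW-A = (135, -15, -0.82); OW-C−OW-A = (-30, 155, +1.24).
Solve a·Δx + b·Δy = Δh: det = 135·155 − (-30)·(-15) = 20475.
∂h/∂x = [(-0.82)·155 − (+1.24)·(-15)] / 20475 = -0.005299
∂h/∂y = [135·(+1.24) − (-30)·(-0.82)] / 20475 = +0.006974
Flow direction (−∇h) has components (+0.005299 E, -0.006974 N).
Azimuth = atan2(E, N) = atan2(+0.005299, -0.006974) = 142.8° ≈ 143°.

143°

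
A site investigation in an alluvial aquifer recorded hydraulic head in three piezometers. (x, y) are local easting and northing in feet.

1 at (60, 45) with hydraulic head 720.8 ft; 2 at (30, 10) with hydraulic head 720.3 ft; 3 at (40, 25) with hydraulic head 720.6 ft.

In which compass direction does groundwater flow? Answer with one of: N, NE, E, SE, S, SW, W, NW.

SE

With h = a·x + b·y + c and 1 as origin, the differences give:
  (-30)·a + (-35)·b = -0.5
  (-20)·a + (-20)·b = -0.2
Eliminate b (×(-20) and ×(-35), subtract): -100·a = 3.00 → a = ∂h/∂x = -0.03000
Back-substitute: b = ∂h/∂y = +0.04000.
Flow = −∇h = (+0.03000 east, -0.04000 north), which points southeast.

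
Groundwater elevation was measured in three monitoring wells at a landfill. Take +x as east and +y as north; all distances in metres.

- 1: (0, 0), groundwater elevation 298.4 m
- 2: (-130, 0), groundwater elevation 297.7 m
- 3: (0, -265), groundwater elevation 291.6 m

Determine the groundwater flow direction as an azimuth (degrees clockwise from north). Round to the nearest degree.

∂h/∂x = (297.7 − 298.4) / (-130 − 0) = +0.005385
∂h/∂y = (291.6 − 298.4) / (-265 − 0) = +0.02566
Flow direction (−∇h) has components (-0.005385 E, -0.02566 N).
Azimuth = atan2(E, N) = atan2(-0.005385, -0.02566) = 191.9° ≈ 192°.

192°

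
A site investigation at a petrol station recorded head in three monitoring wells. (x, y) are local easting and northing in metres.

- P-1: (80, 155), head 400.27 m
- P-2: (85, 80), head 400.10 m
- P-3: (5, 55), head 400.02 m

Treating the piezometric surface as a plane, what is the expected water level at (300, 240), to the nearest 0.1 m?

400.5 m

With h = a·x + b·y + c and P-1 as origin, the differences give:
  5·a + (-75)·b = -0.17
  (-75)·a + (-100)·b = -0.25
Eliminate b (×(-100) and ×(-75), subtract): -6125·a = -1.750 → a = ∂h/∂x = +0.0002857
Back-substitute: b = ∂h/∂y = +0.002286.
h(300, 240) = 400.27 + (+0.0002857)·(220) + (+0.002286)·(85) = 400.27 +0.063 +0.194 = 400.527 m.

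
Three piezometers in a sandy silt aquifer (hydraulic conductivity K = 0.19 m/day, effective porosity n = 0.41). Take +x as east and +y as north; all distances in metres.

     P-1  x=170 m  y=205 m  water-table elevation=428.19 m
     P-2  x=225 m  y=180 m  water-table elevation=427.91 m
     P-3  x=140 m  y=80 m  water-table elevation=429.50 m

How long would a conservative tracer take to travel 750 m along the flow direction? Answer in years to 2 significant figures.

360 years

Differences from P-1: to P-2 (Δx, Δy, Δh) = (55, -25, -0.28); to P-3 = (-30, -125, +1.31).
Determinant of the coordinate differences = 55·(-125) − (-30)·(-25) = -7625.
∂h/∂x = [(-0.28)·(-125) − (+1.31)·(-25)] / -7625 = -0.008885
∂h/∂y = [55·(+1.31) − (-30)·(-0.28)] / -7625 = -0.008348
|∇h| = √(-0.008885² + -0.008348²) = 0.01219
Seepage velocity v = K·i/n = 0.19 × 0.01219 / 0.41 = 0.005649 m/day.
t = 750 / 0.005649 = 1.328e+05 days = 364 years.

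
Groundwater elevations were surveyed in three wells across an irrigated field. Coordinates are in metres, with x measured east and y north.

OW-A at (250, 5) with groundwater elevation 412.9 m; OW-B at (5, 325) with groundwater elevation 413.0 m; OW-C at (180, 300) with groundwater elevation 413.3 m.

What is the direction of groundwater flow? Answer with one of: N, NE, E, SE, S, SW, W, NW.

With h = a·x + b·y + c and OW-A as origin, the differences give:
  (-245)·a + 320·b = +0.1
  (-70)·a + 295·b = +0.4
Eliminate b (×295 and ×320, subtract): -49875·a = -98.50 → a = ∂h/∂x = +0.001975
Back-substitute: b = ∂h/∂y = +0.001825.
Flow = −∇h = (-0.001975 east, -0.001825 north), which points southwest.

SW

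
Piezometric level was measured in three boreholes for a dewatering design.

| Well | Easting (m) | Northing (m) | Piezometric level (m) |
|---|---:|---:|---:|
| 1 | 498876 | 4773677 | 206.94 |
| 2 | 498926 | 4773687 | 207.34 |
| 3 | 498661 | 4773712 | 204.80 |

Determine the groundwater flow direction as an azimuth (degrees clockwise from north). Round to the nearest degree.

301°

With h = a·x + b·y + c and 1 as origin, the differences give:
  50·a + 10·b = +0.40
  (-215)·a + 35·b = -2.14
Eliminate b (×35 and ×10, subtract): 3900·a = 35.400 → a = ∂h/∂x = +0.009077
Back-substitute: b = ∂h/∂y = -0.005385.
Flow direction (−∇h) has components (-0.009077 E, +0.005385 N).
Azimuth = atan2(E, N) = atan2(-0.009077, +0.005385) = 300.7° ≈ 301°.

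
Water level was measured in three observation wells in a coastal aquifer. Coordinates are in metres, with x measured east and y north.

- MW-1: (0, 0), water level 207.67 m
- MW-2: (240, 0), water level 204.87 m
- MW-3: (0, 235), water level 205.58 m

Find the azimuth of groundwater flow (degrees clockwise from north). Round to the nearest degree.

∂h/∂x = (204.87 − 207.67) / (240 − 0) = -0.01167
∂h/∂y = (205.58 − 207.67) / (235 − 0) = -0.008894
Flow direction (−∇h) has components (+0.01167 E, +0.008894 N).
Azimuth = atan2(E, N) = atan2(+0.01167, +0.008894) = 52.7° ≈ 053°.

053°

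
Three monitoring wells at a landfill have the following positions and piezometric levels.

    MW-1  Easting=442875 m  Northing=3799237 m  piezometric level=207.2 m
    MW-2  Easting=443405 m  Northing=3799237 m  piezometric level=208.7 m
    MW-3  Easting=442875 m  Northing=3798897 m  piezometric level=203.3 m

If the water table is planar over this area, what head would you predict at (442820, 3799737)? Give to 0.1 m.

212.8 m

∂h/∂x = (208.7 − 207.2) / (443405 − 442875) = +0.002830
∂h/∂y = (203.3 − 207.2) / (3798897 − 3799237) = +0.01147
h(442820, 3799737) = 207.2 + (+0.002830)·(-55) + (+0.01147)·(500) = 207.2 -0.156 +5.735 = 212.780 m.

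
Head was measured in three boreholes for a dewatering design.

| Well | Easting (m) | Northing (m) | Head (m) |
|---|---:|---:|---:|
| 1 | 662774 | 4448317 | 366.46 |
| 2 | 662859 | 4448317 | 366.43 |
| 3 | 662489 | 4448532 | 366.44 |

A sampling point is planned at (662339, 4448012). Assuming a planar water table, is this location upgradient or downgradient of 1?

Taking 1 as reference: 2−1 = (85, 0, -0.03); 3−1 = (-285, 215, -0.02).
Solve a·Δx + b·Δy = Δh: det = 85·215 − (-285)·0 = 18275.
∂h/∂x = [(-0.03)·215 − (-0.02)·0] / 18275 = -0.0003529
∂h/∂y = [85·(-0.02) − (-285)·(-0.03)] / 18275 = -0.0005609
Head at (662339, 4448012) = 366.46 + (-0.0003529)·(-435) + (-0.0005609)·(-305) = 366.78 m.
That is higher than the 366.46 m at 1, so the point is upgradient.

upgradient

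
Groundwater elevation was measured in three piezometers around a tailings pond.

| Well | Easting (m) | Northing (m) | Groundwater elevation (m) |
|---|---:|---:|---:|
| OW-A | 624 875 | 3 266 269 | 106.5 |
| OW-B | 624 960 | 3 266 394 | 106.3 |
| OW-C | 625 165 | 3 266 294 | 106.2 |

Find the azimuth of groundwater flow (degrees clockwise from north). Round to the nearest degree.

045°

Taking OW-A as reference: OW-B−OW-A = (85, 125, -0.2); OW-C−OW-A = (290, 25, -0.3).
Solve a·Δx + b·Δy = Δh: det = 85·25 − 290·125 = -34125.
∂h/∂x = [(-0.2)·25 − (-0.3)·125] / -34125 = -0.0009524
∂h/∂y = [85·(-0.3) − 290·(-0.2)] / -34125 = -0.0009524
Flow direction (−∇h) has components (+0.0009524 E, +0.0009524 N).
Azimuth = atan2(E, N) = atan2(+0.0009524, +0.0009524) = 45.0° ≈ 045°.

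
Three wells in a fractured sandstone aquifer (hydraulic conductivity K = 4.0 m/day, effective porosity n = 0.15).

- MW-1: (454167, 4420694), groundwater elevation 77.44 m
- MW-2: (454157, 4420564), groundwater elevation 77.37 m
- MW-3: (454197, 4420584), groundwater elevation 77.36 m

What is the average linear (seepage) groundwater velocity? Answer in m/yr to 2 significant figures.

7.7 m/yr

Taking MW-1 as reference: MW-2−MW-1 = (-10, -130, -0.07); MW-3−MW-1 = (30, -110, -0.08).
Solve a·Δx + b·Δy = Δh: det = (-10)·(-110) − 30·(-130) = 5000.
∂h/∂x = [(-0.07)·(-110) − (-0.08)·(-130)] / 5000 = -0.0005400
∂h/∂y = [(-10)·(-0.08) − 30·(-0.07)] / 5000 = +0.0005800
|∇h| = √(-0.0005400² + 0.0005800²) = 0.0007925
Seepage velocity v = K·i/n = 4.0 × 0.0007925 / 0.15 = 0.02113 m/day = 7.718 m/yr.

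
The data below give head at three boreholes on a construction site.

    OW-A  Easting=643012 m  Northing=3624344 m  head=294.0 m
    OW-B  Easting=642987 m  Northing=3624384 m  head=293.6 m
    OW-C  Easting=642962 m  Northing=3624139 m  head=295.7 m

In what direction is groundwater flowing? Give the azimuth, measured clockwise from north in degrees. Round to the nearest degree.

With h = a·x + b·y + c and OW-A as origin, the differences give:
  (-25)·a + 40·b = -0.4
  (-50)·a + (-205)·b = +1.7
Eliminate b (×(-205) and ×40, subtract): 7125·a = 14.00 → a = ∂h/∂x = +0.001965
Back-substitute: b = ∂h/∂y = -0.008772.
Flow direction (−∇h) has components (-0.001965 E, +0.008772 N).
Azimuth = atan2(E, N) = atan2(-0.001965, +0.008772) = 347.4° ≈ 347°.

347°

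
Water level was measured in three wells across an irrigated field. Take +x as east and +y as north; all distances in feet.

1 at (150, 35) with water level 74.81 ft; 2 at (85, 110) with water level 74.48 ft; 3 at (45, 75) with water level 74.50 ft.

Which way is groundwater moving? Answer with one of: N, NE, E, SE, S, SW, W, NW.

Taking 1 as reference: 2−1 = (-65, 75, -0.33); 3−1 = (-105, 40, -0.31).
Determinant of the coordinate differences = (-65)·40 − (-105)·75 = 5275.
∂h/∂x = [(-0.33)·40 − (-0.31)·75] / 5275 = +0.001905
∂h/∂y = [(-65)·(-0.31) − (-105)·(-0.33)] / 5275 = -0.002749
Flow = −∇h = (-0.001905 east, +0.002749 north), which points northwest.

NW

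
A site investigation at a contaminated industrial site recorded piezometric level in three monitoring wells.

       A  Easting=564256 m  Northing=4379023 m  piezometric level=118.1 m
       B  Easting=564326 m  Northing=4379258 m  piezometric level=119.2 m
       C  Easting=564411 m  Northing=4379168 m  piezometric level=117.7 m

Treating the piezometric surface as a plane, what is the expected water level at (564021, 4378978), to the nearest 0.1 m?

120.0 m

With h = a·x + b·y + c and A as origin, the differences give:
  70·a + 235·b = +1.1
  155·a + 145·b = -0.4
Eliminate b (×145 and ×235, subtract): -26275·a = 253.50 → a = ∂h/∂x = -0.009648
Back-substitute: b = ∂h/∂y = +0.007555.
h(564021, 4378978) = 118.1 + (-0.009648)·(-235) + (+0.007555)·(-45) = 118.1 +2.267 -0.340 = 120.027 m.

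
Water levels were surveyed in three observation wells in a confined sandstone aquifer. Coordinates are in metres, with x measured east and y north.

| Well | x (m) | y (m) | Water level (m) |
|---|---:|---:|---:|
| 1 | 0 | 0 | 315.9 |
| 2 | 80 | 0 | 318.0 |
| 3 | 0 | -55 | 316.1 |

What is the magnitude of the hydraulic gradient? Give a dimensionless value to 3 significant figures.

0.0265

∂h/∂x = (318.0 − 315.9) / (80 − 0) = +0.02625
∂h/∂y = (316.1 − 315.9) / (-55 − 0) = -0.003636
|∇h| = √(0.02625² + -0.003636²) = 0.0265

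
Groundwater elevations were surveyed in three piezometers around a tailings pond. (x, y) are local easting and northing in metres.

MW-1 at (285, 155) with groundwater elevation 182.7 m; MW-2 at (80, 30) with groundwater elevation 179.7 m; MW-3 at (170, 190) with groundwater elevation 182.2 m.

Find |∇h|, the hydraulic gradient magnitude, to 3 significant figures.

Differences from MW-1: to MW-2 (Δx, Δy, Δh) = (-205, -125, -3.0); to MW-3 = (-115, 35, -0.5).
Solve a·Δx + b·Δy = Δh: det = (-205)·35 − (-115)·(-125) = -21550.
∂h/∂x = [(-3.0)·35 − (-0.5)·(-125)] / -21550 = +0.007773
∂h/∂y = [(-205)·(-0.5) − (-115)·(-3.0)] / -21550 = +0.01125
|∇h| = √(0.007773² + 0.01125²) = 0.01367

0.0137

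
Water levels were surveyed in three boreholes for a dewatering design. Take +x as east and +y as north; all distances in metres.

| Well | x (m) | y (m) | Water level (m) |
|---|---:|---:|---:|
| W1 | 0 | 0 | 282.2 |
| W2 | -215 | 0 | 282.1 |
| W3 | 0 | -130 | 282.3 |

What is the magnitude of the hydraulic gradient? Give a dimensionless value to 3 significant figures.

∂h/∂x = (282.1 − 282.2) / (-215 − 0) = +0.0004651
∂h/∂y = (282.3 − 282.2) / (-130 − 0) = -0.0007692
|∇h| = √(0.0004651² + -0.0007692²) = 0.0008989

0.000899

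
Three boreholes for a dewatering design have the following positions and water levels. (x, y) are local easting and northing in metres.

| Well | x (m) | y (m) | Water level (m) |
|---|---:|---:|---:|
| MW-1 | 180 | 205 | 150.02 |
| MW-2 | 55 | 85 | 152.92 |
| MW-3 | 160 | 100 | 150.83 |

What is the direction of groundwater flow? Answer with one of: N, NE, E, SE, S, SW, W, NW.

E

Three-point gradient (reference MW-1): Δ to MW-2 = (-125, -120, +2.90), Δ to MW-3 = (-20, -105, +0.81).
∂h/∂x = -0.01933, ∂h/∂y = -0.004033 (det = 10725).
Flow = −∇h = (+0.01933 east, +0.004033 north), which points east.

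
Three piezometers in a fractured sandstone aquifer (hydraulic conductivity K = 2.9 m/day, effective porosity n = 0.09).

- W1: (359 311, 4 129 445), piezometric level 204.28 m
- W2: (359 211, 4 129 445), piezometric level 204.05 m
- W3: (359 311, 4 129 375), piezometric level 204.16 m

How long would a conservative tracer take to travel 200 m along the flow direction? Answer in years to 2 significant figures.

5.9 years

∂h/∂x = (204.05 − 204.28) / (359211 − 359311) = +0.002300
∂h/∂y = (204.16 − 204.28) / (4129375 − 4129445) = +0.001714
|∇h| = √(0.002300² + 0.001714²) = 0.002868
Seepage velocity v = K·i/n = 2.9 × 0.002868 / 0.09 = 0.09241 m/day.
t = 200 / 0.09241 = 2164 days = 5.92 years.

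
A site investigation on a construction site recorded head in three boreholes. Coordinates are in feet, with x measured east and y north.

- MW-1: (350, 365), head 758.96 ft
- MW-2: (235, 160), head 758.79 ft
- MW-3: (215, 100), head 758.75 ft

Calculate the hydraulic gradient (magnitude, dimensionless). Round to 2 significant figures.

0.00083

Taking MW-1 as reference: MW-2−MW-1 = (-115, -205, -0.17); MW-3−MW-1 = (-135, -265, -0.21).
Determinant of the coordinate differences = (-115)·(-265) − (-135)·(-205) = 2800.
∂h/∂x = [(-0.17)·(-265) − (-0.21)·(-205)] / 2800 = +0.0007143
∂h/∂y = [(-115)·(-0.21) − (-135)·(-0.17)] / 2800 = +0.0004286
|∇h| = √(0.0007143² + 0.0004286²) = 0.000833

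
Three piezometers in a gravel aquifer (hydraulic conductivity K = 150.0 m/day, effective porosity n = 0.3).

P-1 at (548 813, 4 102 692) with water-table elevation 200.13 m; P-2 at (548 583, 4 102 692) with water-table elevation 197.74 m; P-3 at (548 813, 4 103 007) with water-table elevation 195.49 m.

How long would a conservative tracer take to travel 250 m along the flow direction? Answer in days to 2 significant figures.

28 days

∂h/∂x = (197.74 − 200.13) / (548583 − 548813) = +0.01039
∂h/∂y = (195.49 − 200.13) / (4103007 − 4102692) = -0.01473
|∇h| = √(0.01039² + -0.01473²) = 0.01803
Seepage velocity v = K·i/n = 150.0 × 0.01803 / 0.3 = 9.015 m/day.
t = 250 / 9.015 = 27.73 days.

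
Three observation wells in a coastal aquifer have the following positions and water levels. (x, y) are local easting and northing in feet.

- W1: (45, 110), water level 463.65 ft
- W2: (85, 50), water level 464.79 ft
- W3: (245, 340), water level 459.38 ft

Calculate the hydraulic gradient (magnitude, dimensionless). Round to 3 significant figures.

Taking W1 as reference: W2−W1 = (40, -60, +1.14); W3−W1 = (200, 230, -4.27).
Solve a·Δx + b·Δy = Δh: det = 40·230 − 200·(-60) = 21200.
∂h/∂x = [(+1.14)·230 − (-4.27)·(-60)] / 21200 = +0.0002830
∂h/∂y = [40·(-4.27) − 200·(+1.14)] / 21200 = -0.01881
|∇h| = √(0.0002830² + -0.01881²) = 0.01881

0.0188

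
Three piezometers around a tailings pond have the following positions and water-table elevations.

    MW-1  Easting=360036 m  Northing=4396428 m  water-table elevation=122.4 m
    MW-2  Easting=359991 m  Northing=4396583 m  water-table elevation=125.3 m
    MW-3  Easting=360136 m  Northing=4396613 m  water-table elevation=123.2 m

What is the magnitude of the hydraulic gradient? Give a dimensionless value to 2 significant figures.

0.022

Three-point gradient (reference MW-1): Δ to MW-2 = (-45, 155, +2.9), Δ to MW-3 = (100, 185, +0.8).
∂h/∂x = -0.01731, ∂h/∂y = +0.01368 (det = -23825).
|∇h| = √(-0.01731² + 0.01368²) = 0.02206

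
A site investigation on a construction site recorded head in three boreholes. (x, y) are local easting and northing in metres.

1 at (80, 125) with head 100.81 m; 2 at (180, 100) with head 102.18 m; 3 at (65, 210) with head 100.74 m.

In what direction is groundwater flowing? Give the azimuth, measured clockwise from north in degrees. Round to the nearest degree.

263°

Taking 1 as reference: 2−1 = (100, -25, +1.37); 3−1 = (-15, 85, -0.07).
Determinant of the coordinate differences = 100·85 − (-15)·(-25) = 8125.
∂h/∂x = [(+1.37)·85 − (-0.07)·(-25)] / 8125 = +0.01412
∂h/∂y = [100·(-0.07) − (-15)·(+1.37)] / 8125 = +0.001668
Flow direction (−∇h) has components (-0.01412 E, -0.001668 N).
Azimuth = atan2(E, N) = atan2(-0.01412, -0.001668) = 263.3° ≈ 263°.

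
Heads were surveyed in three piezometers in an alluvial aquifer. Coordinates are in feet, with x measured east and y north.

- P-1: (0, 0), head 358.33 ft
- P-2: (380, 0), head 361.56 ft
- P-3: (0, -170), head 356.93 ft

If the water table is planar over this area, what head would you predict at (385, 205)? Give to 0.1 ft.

363.3 ft

∂h/∂x = (361.56 − 358.33) / (380 − 0) = +0.008500
∂h/∂y = (356.93 − 358.33) / (-170 − 0) = +0.008235
h(385, 205) = 358.33 + (+0.008500)·(385) + (+0.008235)·(205) = 358.33 +3.273 +1.688 = 363.291 ft.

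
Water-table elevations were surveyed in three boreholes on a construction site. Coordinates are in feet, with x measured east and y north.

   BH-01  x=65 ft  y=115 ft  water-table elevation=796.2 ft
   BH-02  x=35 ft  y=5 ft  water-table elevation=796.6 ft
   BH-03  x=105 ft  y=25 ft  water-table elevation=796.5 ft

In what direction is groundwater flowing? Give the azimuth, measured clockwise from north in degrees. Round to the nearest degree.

Three-point gradient (reference BH-01): Δ to BH-02 = (-30, -110, +0.4), Δ to BH-03 = (40, -90, +0.3).
∂h/∂x = -0.0004225, ∂h/∂y = -0.003521 (det = 7100).
Flow direction (−∇h) has components (+0.0004225 E, +0.003521 N).
Azimuth = atan2(E, N) = atan2(+0.0004225, +0.003521) = 6.8° ≈ 007°.

007°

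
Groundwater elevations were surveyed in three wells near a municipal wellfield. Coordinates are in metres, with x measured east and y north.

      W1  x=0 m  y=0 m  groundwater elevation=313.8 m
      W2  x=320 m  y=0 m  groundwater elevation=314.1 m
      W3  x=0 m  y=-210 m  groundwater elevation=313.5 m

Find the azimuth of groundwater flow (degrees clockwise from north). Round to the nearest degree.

213°

∂h/∂x = (314.1 − 313.8) / (320 − 0) = +0.0009375
∂h/∂y = (313.5 − 313.8) / (-210 − 0) = +0.001429
Flow direction (−∇h) has components (-0.0009375 E, -0.001429 N).
Azimuth = atan2(E, N) = atan2(-0.0009375, -0.001429) = 213.3° ≈ 213°.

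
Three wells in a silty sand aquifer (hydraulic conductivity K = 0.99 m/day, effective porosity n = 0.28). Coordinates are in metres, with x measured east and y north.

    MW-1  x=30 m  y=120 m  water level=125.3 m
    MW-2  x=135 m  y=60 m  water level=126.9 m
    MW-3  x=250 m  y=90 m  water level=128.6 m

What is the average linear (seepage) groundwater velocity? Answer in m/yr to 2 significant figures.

Three-point gradient (reference MW-1): Δ to MW-2 = (105, -60, +1.6), Δ to MW-3 = (220, -30, +3.3).
∂h/∂x = +0.01493, ∂h/∂y = -0.0005473 (det = 10050).
|∇h| = √(0.01493² + -0.0005473²) = 0.01494
Seepage velocity v = K·i/n = 0.99 × 0.01494 / 0.28 = 0.05282 m/day = 19.29 m/yr.

19 m/yr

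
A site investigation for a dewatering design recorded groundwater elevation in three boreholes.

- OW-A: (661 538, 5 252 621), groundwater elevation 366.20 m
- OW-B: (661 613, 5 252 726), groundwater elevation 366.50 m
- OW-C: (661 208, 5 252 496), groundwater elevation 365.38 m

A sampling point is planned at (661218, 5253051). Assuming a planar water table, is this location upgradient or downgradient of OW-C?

upgradient

Taking OW-A as reference: OW-B−OW-A = (75, 105, +0.30); OW-C−OW-A = (-330, -125, -0.82).
Determinant of the coordinate differences = 75·(-125) − (-330)·105 = 25275.
∂h/∂x = [(+0.30)·(-125) − (-0.82)·105] / 25275 = +0.001923
∂h/∂y = [75·(-0.82) − (-330)·(+0.30)] / 25275 = +0.001484
Head at (661218, 5253051) = 366.20 + (+0.001923)·(-320) + (+0.001484)·(430) = 366.22 m.
That is higher than the 365.38 m at OW-C, so the point is upgradient.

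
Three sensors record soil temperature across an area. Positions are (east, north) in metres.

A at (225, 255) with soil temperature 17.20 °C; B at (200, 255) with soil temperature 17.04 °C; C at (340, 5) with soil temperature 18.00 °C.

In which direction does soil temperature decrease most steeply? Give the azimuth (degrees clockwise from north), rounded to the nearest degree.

With T = a·x + b·y + c and A as origin, the differences give:
  (-25)·a + 0·b = -0.16
  115·a + (-250)·b = +0.80
Eliminate b (×(-250) and ×0, subtract): 6250·a = 40.000 → a = ∂T/∂x = +0.006400
Back-substitute: b = ∂T/∂y = -0.0002560.
Steepest decrease is along −∇f: components (-0.006400 E, +0.0002560 N).
Azimuth = atan2(-0.006400, +0.0002560) = 272.3° ≈ 272°.

272°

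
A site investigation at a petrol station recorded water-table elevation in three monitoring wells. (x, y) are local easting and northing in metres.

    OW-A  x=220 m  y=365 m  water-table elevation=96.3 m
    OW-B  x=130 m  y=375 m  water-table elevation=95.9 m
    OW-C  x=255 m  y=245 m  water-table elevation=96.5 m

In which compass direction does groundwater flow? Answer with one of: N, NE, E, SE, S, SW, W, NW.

W

Three-point gradient (reference OW-A): Δ to OW-B = (-90, 10, -0.4), Δ to OW-C = (35, -120, +0.2).
∂h/∂x = +0.004402, ∂h/∂y = -0.0003828 (det = 10450).
Flow = −∇h = (-0.004402 east, +0.0003828 north), which points west.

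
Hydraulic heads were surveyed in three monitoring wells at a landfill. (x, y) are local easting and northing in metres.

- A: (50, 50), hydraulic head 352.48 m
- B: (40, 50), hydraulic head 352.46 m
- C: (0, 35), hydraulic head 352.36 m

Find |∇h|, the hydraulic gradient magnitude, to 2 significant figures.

With h = a·x + b·y + c and A as origin, the differences give:
  (-10)·a + 0·b = -0.02
  (-50)·a + (-15)·b = -0.12
Eliminate b (×(-15) and ×0, subtract): 150·a = 0.300 → a = ∂h/∂x = +0.002000
Back-substitute: b = ∂h/∂y = +0.001333.
|∇h| = √(0.002000² + 0.001333²) = 0.002404

0.0024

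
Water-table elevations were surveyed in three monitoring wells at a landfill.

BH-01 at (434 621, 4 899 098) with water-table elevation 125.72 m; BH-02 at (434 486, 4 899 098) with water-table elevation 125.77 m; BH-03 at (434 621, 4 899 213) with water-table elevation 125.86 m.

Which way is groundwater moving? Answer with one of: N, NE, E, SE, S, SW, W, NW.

S

∂h/∂x = (125.77 − 125.72) / (434486 − 434621) = -0.0003704
∂h/∂y = (125.86 − 125.72) / (4899213 − 4899098) = +0.001217
Flow = −∇h = (+0.0003704 east, -0.001217 north), which points south.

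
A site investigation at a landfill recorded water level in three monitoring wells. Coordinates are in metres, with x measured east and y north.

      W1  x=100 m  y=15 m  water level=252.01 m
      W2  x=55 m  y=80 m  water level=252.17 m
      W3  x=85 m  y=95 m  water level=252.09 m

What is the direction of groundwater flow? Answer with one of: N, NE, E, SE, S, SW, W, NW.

E

With h = a·x + b·y + c and W1 as origin, the differences give:
  (-45)·a + 65·b = +0.16
  (-15)·a + 80·b = +0.08
Eliminate b (×80 and ×65, subtract): -2625·a = 7.600 → a = ∂h/∂x = -0.002895
Back-substitute: b = ∂h/∂y = +0.0004571.
Flow = −∇h = (+0.002895 east, -0.0004571 north), which points east.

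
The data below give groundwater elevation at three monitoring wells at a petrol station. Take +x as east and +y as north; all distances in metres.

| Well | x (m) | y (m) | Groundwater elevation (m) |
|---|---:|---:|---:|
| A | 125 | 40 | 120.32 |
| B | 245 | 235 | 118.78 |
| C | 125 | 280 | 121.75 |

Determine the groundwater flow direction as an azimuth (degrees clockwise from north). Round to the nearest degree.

Taking A as reference: B−A = (120, 195, -1.54); C−A = (0, 240, +1.43).
Solve a·Δx + b·Δy = Δh: det = 120·240 − 0·195 = 28800.
∂h/∂x = [(-1.54)·240 − (+1.43)·195] / 28800 = -0.02252
∂h/∂y = [120·(+1.43) − 0·(-1.54)] / 28800 = +0.005958
Flow direction (−∇h) has components (+0.02252 E, -0.005958 N).
Azimuth = atan2(E, N) = atan2(+0.02252, -0.005958) = 104.8° ≈ 105°.

105°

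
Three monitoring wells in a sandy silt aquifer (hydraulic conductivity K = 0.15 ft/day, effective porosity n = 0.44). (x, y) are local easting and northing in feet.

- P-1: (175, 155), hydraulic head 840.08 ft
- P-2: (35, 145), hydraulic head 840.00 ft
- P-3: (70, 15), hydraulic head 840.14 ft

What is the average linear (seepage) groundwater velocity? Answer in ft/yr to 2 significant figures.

0.14 ft/yr

With h = a·x + b·y + c and P-1 as origin, the differences give:
  (-140)·a + (-10)·b = -0.08
  (-105)·a + (-140)·b = +0.06
Eliminate b (×(-140) and ×(-10), subtract): 18550·a = 11.800 → a = ∂h/∂x = +0.0006361
Back-substitute: b = ∂h/∂y = -0.0009057.
|∇h| = √(0.0006361² + -0.0009057²) = 0.001107
Seepage velocity v = K·i/n = 0.15 × 0.001107 / 0.44 = 0.0003774 ft/day = 0.1378 ft/yr.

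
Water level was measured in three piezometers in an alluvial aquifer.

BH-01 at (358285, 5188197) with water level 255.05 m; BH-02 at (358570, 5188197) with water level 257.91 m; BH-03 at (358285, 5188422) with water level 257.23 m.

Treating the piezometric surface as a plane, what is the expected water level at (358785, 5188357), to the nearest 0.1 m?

∂h/∂x = (257.91 − 255.05) / (358570 − 358285) = +0.01004
∂h/∂y = (257.23 − 255.05) / (5188422 − 5188197) = +0.009689
h(358785, 5188357) = 255.05 + (+0.01004)·(500) + (+0.009689)·(160) = 255.05 +5.018 +1.550 = 261.618 m.

261.6 m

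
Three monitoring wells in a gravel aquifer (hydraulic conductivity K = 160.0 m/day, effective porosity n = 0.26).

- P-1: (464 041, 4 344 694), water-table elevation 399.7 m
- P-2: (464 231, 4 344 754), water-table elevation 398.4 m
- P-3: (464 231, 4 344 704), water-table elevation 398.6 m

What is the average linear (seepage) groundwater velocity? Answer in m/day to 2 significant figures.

4.2 m/day

With h = a·x + b·y + c and P-1 as origin, the differences give:
  190·a + 60·b = -1.3
  190·a + 10·b = -1.1
Eliminate b (×10 and ×60, subtract): -9500·a = 53.00 → a = ∂h/∂x = -0.005579
Back-substitute: b = ∂h/∂y = -0.004000.
|∇h| = √(-0.005579² + -0.004000²) = 0.006865
Seepage velocity v = K·i/n = 160.0 × 0.006865 / 0.26 = 4.225 m/day.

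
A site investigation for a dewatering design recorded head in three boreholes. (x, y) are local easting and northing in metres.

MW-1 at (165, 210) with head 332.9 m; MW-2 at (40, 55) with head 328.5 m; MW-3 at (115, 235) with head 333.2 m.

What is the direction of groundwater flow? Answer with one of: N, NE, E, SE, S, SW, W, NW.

S

Differences from MW-1: to MW-2 (Δx, Δy, Δh) = (-125, -155, -4.4); to MW-3 = (-50, 25, +0.3).
Solve a·Δx + b·Δy = Δh: det = (-125)·25 − (-50)·(-155) = -10875.
∂h/∂x = [(-4.4)·25 − (+0.3)·(-155)] / -10875 = +0.005839
∂h/∂y = [(-125)·(+0.3) − (-50)·(-4.4)] / -10875 = +0.02368
Flow = −∇h = (-0.005839 east, -0.02368 north), which points south.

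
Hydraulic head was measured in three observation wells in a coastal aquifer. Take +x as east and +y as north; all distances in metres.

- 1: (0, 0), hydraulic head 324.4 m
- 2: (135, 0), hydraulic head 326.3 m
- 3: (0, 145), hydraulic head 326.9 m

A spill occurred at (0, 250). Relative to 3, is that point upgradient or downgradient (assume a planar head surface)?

∂h/∂x = (326.3 − 324.4) / (135 − 0) = +0.01407
∂h/∂y = (326.9 − 324.4) / (145 − 0) = +0.01724
Head at (0, 250) = 324.4 + (+0.01407)·(0) + (+0.01724)·(250) = 328.71 m.
That is higher than the 326.9 m at 3, so the point is upgradient.

upgradient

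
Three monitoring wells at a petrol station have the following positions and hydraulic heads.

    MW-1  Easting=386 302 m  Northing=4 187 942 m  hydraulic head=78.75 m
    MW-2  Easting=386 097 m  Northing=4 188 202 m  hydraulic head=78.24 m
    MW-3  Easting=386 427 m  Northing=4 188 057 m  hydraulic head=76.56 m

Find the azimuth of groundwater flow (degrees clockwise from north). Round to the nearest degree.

Taking MW-1 as reference: MW-2−MW-1 = (-205, 260, -0.51); MW-3−MW-1 = (125, 115, -2.19).
Determinant of the coordinate differences = (-205)·115 − 125·260 = -56075.
∂h/∂x = [(-0.51)·115 − (-2.19)·260] / -56075 = -0.009108
∂h/∂y = [(-205)·(-2.19) − 125·(-0.51)] / -56075 = -0.009143
Flow direction (−∇h) has components (+0.009108 E, +0.009143 N).
Azimuth = atan2(E, N) = atan2(+0.009108, +0.009143) = 44.9° ≈ 045°.

045°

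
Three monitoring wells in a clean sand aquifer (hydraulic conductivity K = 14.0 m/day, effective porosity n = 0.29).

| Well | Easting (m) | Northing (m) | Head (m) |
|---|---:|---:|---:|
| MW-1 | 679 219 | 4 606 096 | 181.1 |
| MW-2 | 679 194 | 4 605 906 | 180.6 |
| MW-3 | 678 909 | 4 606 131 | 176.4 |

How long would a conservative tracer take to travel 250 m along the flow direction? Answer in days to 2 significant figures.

With h = a·x + b·y + c and MW-1 as origin, the differences give:
  (-25)·a + (-190)·b = -0.5
  (-310)·a + 35·b = -4.7
Eliminate b (×35 and ×(-190), subtract): -59775·a = -910.50 → a = ∂h/∂x = +0.01523
Back-substitute: b = ∂h/∂y = +0.0006274.
|∇h| = √(0.01523² + 0.0006274²) = 0.01524
Seepage velocity v = K·i/n = 14.0 × 0.01524 / 0.29 = 0.7357 m/day.
t = 250 / 0.7357 = 339.8 days.

340 days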